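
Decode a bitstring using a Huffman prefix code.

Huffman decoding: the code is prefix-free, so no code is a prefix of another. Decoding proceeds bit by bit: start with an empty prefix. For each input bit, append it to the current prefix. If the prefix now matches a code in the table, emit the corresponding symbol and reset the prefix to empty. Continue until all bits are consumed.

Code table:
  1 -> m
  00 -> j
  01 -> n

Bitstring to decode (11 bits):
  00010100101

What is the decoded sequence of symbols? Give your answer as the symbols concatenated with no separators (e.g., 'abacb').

Bit 0: prefix='0' (no match yet)
Bit 1: prefix='00' -> emit 'j', reset
Bit 2: prefix='0' (no match yet)
Bit 3: prefix='01' -> emit 'n', reset
Bit 4: prefix='0' (no match yet)
Bit 5: prefix='01' -> emit 'n', reset
Bit 6: prefix='0' (no match yet)
Bit 7: prefix='00' -> emit 'j', reset
Bit 8: prefix='1' -> emit 'm', reset
Bit 9: prefix='0' (no match yet)
Bit 10: prefix='01' -> emit 'n', reset

Answer: jnnjmn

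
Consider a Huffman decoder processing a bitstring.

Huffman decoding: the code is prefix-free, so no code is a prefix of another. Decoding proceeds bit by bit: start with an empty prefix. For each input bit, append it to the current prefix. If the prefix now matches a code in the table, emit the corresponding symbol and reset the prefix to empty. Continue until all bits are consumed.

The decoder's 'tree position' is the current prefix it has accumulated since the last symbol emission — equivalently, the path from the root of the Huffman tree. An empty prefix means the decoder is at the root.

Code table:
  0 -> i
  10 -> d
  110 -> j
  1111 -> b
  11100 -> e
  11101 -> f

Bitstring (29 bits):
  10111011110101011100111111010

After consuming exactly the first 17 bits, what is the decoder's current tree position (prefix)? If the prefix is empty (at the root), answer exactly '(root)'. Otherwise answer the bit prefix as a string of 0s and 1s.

Answer: 11

Derivation:
Bit 0: prefix='1' (no match yet)
Bit 1: prefix='10' -> emit 'd', reset
Bit 2: prefix='1' (no match yet)
Bit 3: prefix='11' (no match yet)
Bit 4: prefix='111' (no match yet)
Bit 5: prefix='1110' (no match yet)
Bit 6: prefix='11101' -> emit 'f', reset
Bit 7: prefix='1' (no match yet)
Bit 8: prefix='11' (no match yet)
Bit 9: prefix='111' (no match yet)
Bit 10: prefix='1110' (no match yet)
Bit 11: prefix='11101' -> emit 'f', reset
Bit 12: prefix='0' -> emit 'i', reset
Bit 13: prefix='1' (no match yet)
Bit 14: prefix='10' -> emit 'd', reset
Bit 15: prefix='1' (no match yet)
Bit 16: prefix='11' (no match yet)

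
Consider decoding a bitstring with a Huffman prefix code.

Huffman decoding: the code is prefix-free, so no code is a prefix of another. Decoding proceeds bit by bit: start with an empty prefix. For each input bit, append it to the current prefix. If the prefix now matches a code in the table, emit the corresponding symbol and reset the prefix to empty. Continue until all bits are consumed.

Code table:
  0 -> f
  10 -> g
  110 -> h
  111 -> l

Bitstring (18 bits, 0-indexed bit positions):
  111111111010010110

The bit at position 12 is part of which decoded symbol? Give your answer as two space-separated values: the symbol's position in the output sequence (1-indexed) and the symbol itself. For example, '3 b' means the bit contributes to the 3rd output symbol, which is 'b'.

Answer: 6 f

Derivation:
Bit 0: prefix='1' (no match yet)
Bit 1: prefix='11' (no match yet)
Bit 2: prefix='111' -> emit 'l', reset
Bit 3: prefix='1' (no match yet)
Bit 4: prefix='11' (no match yet)
Bit 5: prefix='111' -> emit 'l', reset
Bit 6: prefix='1' (no match yet)
Bit 7: prefix='11' (no match yet)
Bit 8: prefix='111' -> emit 'l', reset
Bit 9: prefix='0' -> emit 'f', reset
Bit 10: prefix='1' (no match yet)
Bit 11: prefix='10' -> emit 'g', reset
Bit 12: prefix='0' -> emit 'f', reset
Bit 13: prefix='1' (no match yet)
Bit 14: prefix='10' -> emit 'g', reset
Bit 15: prefix='1' (no match yet)
Bit 16: prefix='11' (no match yet)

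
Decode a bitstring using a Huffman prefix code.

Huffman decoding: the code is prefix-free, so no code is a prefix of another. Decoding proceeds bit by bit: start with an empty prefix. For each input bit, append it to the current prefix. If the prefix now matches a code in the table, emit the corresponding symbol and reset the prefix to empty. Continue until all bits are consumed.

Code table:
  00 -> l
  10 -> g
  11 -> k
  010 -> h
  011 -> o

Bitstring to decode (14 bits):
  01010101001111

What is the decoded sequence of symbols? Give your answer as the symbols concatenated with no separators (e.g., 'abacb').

Answer: hgggok

Derivation:
Bit 0: prefix='0' (no match yet)
Bit 1: prefix='01' (no match yet)
Bit 2: prefix='010' -> emit 'h', reset
Bit 3: prefix='1' (no match yet)
Bit 4: prefix='10' -> emit 'g', reset
Bit 5: prefix='1' (no match yet)
Bit 6: prefix='10' -> emit 'g', reset
Bit 7: prefix='1' (no match yet)
Bit 8: prefix='10' -> emit 'g', reset
Bit 9: prefix='0' (no match yet)
Bit 10: prefix='01' (no match yet)
Bit 11: prefix='011' -> emit 'o', reset
Bit 12: prefix='1' (no match yet)
Bit 13: prefix='11' -> emit 'k', reset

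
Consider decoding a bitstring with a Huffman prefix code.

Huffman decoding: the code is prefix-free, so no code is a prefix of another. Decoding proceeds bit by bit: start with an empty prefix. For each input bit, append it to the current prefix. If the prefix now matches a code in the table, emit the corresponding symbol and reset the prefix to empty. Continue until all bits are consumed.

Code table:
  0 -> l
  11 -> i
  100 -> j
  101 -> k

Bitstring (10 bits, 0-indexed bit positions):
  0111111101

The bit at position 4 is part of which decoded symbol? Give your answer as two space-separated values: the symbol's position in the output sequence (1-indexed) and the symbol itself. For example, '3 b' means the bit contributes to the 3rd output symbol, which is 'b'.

Bit 0: prefix='0' -> emit 'l', reset
Bit 1: prefix='1' (no match yet)
Bit 2: prefix='11' -> emit 'i', reset
Bit 3: prefix='1' (no match yet)
Bit 4: prefix='11' -> emit 'i', reset
Bit 5: prefix='1' (no match yet)
Bit 6: prefix='11' -> emit 'i', reset
Bit 7: prefix='1' (no match yet)
Bit 8: prefix='10' (no match yet)

Answer: 3 i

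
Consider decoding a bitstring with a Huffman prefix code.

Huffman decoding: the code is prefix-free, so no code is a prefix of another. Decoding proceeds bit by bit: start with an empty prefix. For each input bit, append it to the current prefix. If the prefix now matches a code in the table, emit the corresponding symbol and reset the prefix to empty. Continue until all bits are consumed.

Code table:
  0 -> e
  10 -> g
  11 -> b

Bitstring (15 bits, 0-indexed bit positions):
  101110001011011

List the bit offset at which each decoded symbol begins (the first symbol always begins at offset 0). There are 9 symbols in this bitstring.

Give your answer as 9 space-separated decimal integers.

Answer: 0 2 4 6 7 8 10 12 13

Derivation:
Bit 0: prefix='1' (no match yet)
Bit 1: prefix='10' -> emit 'g', reset
Bit 2: prefix='1' (no match yet)
Bit 3: prefix='11' -> emit 'b', reset
Bit 4: prefix='1' (no match yet)
Bit 5: prefix='10' -> emit 'g', reset
Bit 6: prefix='0' -> emit 'e', reset
Bit 7: prefix='0' -> emit 'e', reset
Bit 8: prefix='1' (no match yet)
Bit 9: prefix='10' -> emit 'g', reset
Bit 10: prefix='1' (no match yet)
Bit 11: prefix='11' -> emit 'b', reset
Bit 12: prefix='0' -> emit 'e', reset
Bit 13: prefix='1' (no match yet)
Bit 14: prefix='11' -> emit 'b', reset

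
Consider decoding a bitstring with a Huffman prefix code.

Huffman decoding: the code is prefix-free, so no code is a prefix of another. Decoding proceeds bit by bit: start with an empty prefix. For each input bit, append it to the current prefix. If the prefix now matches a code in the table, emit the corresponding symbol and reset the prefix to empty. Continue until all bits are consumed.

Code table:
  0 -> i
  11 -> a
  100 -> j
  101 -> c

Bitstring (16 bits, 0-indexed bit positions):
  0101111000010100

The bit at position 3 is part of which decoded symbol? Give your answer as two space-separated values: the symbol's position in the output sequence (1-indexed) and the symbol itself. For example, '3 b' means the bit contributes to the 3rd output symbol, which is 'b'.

Answer: 2 c

Derivation:
Bit 0: prefix='0' -> emit 'i', reset
Bit 1: prefix='1' (no match yet)
Bit 2: prefix='10' (no match yet)
Bit 3: prefix='101' -> emit 'c', reset
Bit 4: prefix='1' (no match yet)
Bit 5: prefix='11' -> emit 'a', reset
Bit 6: prefix='1' (no match yet)
Bit 7: prefix='10' (no match yet)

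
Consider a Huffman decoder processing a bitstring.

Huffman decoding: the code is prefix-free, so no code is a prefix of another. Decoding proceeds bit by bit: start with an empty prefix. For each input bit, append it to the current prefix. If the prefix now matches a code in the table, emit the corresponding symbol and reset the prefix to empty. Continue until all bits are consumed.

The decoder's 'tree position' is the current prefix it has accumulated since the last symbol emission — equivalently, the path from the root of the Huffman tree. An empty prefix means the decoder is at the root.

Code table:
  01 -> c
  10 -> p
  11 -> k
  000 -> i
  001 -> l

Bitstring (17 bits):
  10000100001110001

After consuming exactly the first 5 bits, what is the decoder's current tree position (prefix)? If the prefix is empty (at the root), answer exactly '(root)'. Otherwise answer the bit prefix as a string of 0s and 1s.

Bit 0: prefix='1' (no match yet)
Bit 1: prefix='10' -> emit 'p', reset
Bit 2: prefix='0' (no match yet)
Bit 3: prefix='00' (no match yet)
Bit 4: prefix='000' -> emit 'i', reset

Answer: (root)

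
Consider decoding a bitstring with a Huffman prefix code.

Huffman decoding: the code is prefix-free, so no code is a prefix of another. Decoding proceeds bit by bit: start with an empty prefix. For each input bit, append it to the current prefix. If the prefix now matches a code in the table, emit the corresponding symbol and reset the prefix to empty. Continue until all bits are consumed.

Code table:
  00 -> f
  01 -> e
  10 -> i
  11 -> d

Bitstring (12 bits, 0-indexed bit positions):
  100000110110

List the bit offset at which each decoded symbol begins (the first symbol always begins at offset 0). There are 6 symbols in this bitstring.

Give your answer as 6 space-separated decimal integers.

Answer: 0 2 4 6 8 10

Derivation:
Bit 0: prefix='1' (no match yet)
Bit 1: prefix='10' -> emit 'i', reset
Bit 2: prefix='0' (no match yet)
Bit 3: prefix='00' -> emit 'f', reset
Bit 4: prefix='0' (no match yet)
Bit 5: prefix='00' -> emit 'f', reset
Bit 6: prefix='1' (no match yet)
Bit 7: prefix='11' -> emit 'd', reset
Bit 8: prefix='0' (no match yet)
Bit 9: prefix='01' -> emit 'e', reset
Bit 10: prefix='1' (no match yet)
Bit 11: prefix='10' -> emit 'i', reset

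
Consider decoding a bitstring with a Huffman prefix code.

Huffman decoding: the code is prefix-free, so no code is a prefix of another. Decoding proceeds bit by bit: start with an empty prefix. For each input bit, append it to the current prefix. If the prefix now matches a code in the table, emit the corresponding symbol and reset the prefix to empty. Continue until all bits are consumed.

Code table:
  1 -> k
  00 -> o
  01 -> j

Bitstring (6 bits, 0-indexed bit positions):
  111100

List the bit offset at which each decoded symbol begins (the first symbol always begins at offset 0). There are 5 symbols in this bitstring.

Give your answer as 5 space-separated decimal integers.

Answer: 0 1 2 3 4

Derivation:
Bit 0: prefix='1' -> emit 'k', reset
Bit 1: prefix='1' -> emit 'k', reset
Bit 2: prefix='1' -> emit 'k', reset
Bit 3: prefix='1' -> emit 'k', reset
Bit 4: prefix='0' (no match yet)
Bit 5: prefix='00' -> emit 'o', reset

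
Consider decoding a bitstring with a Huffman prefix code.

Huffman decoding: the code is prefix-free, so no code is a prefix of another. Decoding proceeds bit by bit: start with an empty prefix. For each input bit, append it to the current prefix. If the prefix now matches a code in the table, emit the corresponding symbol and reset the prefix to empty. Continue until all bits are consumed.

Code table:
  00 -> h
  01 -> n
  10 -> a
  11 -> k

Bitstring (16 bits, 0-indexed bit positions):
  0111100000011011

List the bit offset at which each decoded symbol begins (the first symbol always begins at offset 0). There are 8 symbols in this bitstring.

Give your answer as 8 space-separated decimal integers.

Answer: 0 2 4 6 8 10 12 14

Derivation:
Bit 0: prefix='0' (no match yet)
Bit 1: prefix='01' -> emit 'n', reset
Bit 2: prefix='1' (no match yet)
Bit 3: prefix='11' -> emit 'k', reset
Bit 4: prefix='1' (no match yet)
Bit 5: prefix='10' -> emit 'a', reset
Bit 6: prefix='0' (no match yet)
Bit 7: prefix='00' -> emit 'h', reset
Bit 8: prefix='0' (no match yet)
Bit 9: prefix='00' -> emit 'h', reset
Bit 10: prefix='0' (no match yet)
Bit 11: prefix='01' -> emit 'n', reset
Bit 12: prefix='1' (no match yet)
Bit 13: prefix='10' -> emit 'a', reset
Bit 14: prefix='1' (no match yet)
Bit 15: prefix='11' -> emit 'k', reset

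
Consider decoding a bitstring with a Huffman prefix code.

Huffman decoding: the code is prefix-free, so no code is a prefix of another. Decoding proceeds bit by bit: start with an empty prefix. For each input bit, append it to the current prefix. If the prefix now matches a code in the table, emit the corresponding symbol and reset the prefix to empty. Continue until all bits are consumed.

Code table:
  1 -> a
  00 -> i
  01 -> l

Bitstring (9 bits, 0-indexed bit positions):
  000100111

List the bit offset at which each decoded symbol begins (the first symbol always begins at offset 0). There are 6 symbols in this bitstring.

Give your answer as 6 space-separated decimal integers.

Bit 0: prefix='0' (no match yet)
Bit 1: prefix='00' -> emit 'i', reset
Bit 2: prefix='0' (no match yet)
Bit 3: prefix='01' -> emit 'l', reset
Bit 4: prefix='0' (no match yet)
Bit 5: prefix='00' -> emit 'i', reset
Bit 6: prefix='1' -> emit 'a', reset
Bit 7: prefix='1' -> emit 'a', reset
Bit 8: prefix='1' -> emit 'a', reset

Answer: 0 2 4 6 7 8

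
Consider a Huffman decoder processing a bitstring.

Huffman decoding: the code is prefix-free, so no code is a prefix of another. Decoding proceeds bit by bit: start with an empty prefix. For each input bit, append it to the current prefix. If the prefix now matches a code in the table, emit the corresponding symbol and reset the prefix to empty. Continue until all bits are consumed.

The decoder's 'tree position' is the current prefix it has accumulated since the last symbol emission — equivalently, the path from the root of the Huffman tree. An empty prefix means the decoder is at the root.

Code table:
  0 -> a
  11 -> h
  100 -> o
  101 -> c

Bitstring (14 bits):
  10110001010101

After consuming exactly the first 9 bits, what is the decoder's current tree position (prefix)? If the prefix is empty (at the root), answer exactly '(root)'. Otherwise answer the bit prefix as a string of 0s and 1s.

Answer: 10

Derivation:
Bit 0: prefix='1' (no match yet)
Bit 1: prefix='10' (no match yet)
Bit 2: prefix='101' -> emit 'c', reset
Bit 3: prefix='1' (no match yet)
Bit 4: prefix='10' (no match yet)
Bit 5: prefix='100' -> emit 'o', reset
Bit 6: prefix='0' -> emit 'a', reset
Bit 7: prefix='1' (no match yet)
Bit 8: prefix='10' (no match yet)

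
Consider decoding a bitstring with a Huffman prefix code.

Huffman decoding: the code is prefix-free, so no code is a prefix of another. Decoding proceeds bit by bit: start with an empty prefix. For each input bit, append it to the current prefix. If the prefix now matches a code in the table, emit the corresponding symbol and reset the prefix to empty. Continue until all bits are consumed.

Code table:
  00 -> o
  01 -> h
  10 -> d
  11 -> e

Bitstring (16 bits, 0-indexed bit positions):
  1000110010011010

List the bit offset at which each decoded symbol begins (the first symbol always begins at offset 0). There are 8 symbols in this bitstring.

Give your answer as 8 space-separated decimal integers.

Bit 0: prefix='1' (no match yet)
Bit 1: prefix='10' -> emit 'd', reset
Bit 2: prefix='0' (no match yet)
Bit 3: prefix='00' -> emit 'o', reset
Bit 4: prefix='1' (no match yet)
Bit 5: prefix='11' -> emit 'e', reset
Bit 6: prefix='0' (no match yet)
Bit 7: prefix='00' -> emit 'o', reset
Bit 8: prefix='1' (no match yet)
Bit 9: prefix='10' -> emit 'd', reset
Bit 10: prefix='0' (no match yet)
Bit 11: prefix='01' -> emit 'h', reset
Bit 12: prefix='1' (no match yet)
Bit 13: prefix='10' -> emit 'd', reset
Bit 14: prefix='1' (no match yet)
Bit 15: prefix='10' -> emit 'd', reset

Answer: 0 2 4 6 8 10 12 14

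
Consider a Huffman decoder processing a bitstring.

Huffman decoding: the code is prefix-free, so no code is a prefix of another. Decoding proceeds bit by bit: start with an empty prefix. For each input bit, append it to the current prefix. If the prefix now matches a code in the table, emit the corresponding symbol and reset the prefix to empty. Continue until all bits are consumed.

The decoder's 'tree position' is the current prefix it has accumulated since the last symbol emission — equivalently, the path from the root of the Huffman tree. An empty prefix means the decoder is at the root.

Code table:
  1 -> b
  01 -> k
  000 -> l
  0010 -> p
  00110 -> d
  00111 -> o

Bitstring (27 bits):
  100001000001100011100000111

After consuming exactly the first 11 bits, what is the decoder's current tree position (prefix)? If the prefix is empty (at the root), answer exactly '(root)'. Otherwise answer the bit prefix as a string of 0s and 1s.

Bit 0: prefix='1' -> emit 'b', reset
Bit 1: prefix='0' (no match yet)
Bit 2: prefix='00' (no match yet)
Bit 3: prefix='000' -> emit 'l', reset
Bit 4: prefix='0' (no match yet)
Bit 5: prefix='01' -> emit 'k', reset
Bit 6: prefix='0' (no match yet)
Bit 7: prefix='00' (no match yet)
Bit 8: prefix='000' -> emit 'l', reset
Bit 9: prefix='0' (no match yet)
Bit 10: prefix='00' (no match yet)

Answer: 00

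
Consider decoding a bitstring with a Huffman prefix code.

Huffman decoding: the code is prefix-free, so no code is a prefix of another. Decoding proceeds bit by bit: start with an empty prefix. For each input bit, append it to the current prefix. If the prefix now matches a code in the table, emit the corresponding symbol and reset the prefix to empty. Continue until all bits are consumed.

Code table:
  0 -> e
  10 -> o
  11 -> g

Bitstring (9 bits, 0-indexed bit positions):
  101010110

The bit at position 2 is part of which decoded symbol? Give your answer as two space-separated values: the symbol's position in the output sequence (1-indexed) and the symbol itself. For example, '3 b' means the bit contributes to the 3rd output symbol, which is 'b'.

Bit 0: prefix='1' (no match yet)
Bit 1: prefix='10' -> emit 'o', reset
Bit 2: prefix='1' (no match yet)
Bit 3: prefix='10' -> emit 'o', reset
Bit 4: prefix='1' (no match yet)
Bit 5: prefix='10' -> emit 'o', reset
Bit 6: prefix='1' (no match yet)

Answer: 2 o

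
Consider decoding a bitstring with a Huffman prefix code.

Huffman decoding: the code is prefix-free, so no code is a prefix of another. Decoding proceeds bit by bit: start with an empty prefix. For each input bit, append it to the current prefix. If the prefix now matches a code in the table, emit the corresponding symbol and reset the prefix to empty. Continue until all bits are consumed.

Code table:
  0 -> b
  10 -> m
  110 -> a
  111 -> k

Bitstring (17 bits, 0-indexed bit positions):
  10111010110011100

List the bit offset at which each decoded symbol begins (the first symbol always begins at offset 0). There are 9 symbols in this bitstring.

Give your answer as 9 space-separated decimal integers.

Bit 0: prefix='1' (no match yet)
Bit 1: prefix='10' -> emit 'm', reset
Bit 2: prefix='1' (no match yet)
Bit 3: prefix='11' (no match yet)
Bit 4: prefix='111' -> emit 'k', reset
Bit 5: prefix='0' -> emit 'b', reset
Bit 6: prefix='1' (no match yet)
Bit 7: prefix='10' -> emit 'm', reset
Bit 8: prefix='1' (no match yet)
Bit 9: prefix='11' (no match yet)
Bit 10: prefix='110' -> emit 'a', reset
Bit 11: prefix='0' -> emit 'b', reset
Bit 12: prefix='1' (no match yet)
Bit 13: prefix='11' (no match yet)
Bit 14: prefix='111' -> emit 'k', reset
Bit 15: prefix='0' -> emit 'b', reset
Bit 16: prefix='0' -> emit 'b', reset

Answer: 0 2 5 6 8 11 12 15 16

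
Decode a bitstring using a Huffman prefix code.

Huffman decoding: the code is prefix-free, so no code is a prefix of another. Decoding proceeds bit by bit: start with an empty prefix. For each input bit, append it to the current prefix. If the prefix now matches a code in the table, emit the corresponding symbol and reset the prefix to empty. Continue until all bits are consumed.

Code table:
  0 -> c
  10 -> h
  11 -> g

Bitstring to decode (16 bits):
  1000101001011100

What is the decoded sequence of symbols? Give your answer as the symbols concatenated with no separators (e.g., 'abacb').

Answer: hcchhchghc

Derivation:
Bit 0: prefix='1' (no match yet)
Bit 1: prefix='10' -> emit 'h', reset
Bit 2: prefix='0' -> emit 'c', reset
Bit 3: prefix='0' -> emit 'c', reset
Bit 4: prefix='1' (no match yet)
Bit 5: prefix='10' -> emit 'h', reset
Bit 6: prefix='1' (no match yet)
Bit 7: prefix='10' -> emit 'h', reset
Bit 8: prefix='0' -> emit 'c', reset
Bit 9: prefix='1' (no match yet)
Bit 10: prefix='10' -> emit 'h', reset
Bit 11: prefix='1' (no match yet)
Bit 12: prefix='11' -> emit 'g', reset
Bit 13: prefix='1' (no match yet)
Bit 14: prefix='10' -> emit 'h', reset
Bit 15: prefix='0' -> emit 'c', reset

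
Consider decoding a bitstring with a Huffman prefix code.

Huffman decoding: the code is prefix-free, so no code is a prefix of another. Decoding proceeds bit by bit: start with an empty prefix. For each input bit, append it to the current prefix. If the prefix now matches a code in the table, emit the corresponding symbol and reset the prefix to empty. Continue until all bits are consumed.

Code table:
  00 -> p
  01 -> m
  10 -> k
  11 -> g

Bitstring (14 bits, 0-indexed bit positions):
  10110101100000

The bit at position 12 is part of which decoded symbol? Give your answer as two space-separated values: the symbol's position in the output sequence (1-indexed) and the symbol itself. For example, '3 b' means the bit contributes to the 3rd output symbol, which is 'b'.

Answer: 7 p

Derivation:
Bit 0: prefix='1' (no match yet)
Bit 1: prefix='10' -> emit 'k', reset
Bit 2: prefix='1' (no match yet)
Bit 3: prefix='11' -> emit 'g', reset
Bit 4: prefix='0' (no match yet)
Bit 5: prefix='01' -> emit 'm', reset
Bit 6: prefix='0' (no match yet)
Bit 7: prefix='01' -> emit 'm', reset
Bit 8: prefix='1' (no match yet)
Bit 9: prefix='10' -> emit 'k', reset
Bit 10: prefix='0' (no match yet)
Bit 11: prefix='00' -> emit 'p', reset
Bit 12: prefix='0' (no match yet)
Bit 13: prefix='00' -> emit 'p', reset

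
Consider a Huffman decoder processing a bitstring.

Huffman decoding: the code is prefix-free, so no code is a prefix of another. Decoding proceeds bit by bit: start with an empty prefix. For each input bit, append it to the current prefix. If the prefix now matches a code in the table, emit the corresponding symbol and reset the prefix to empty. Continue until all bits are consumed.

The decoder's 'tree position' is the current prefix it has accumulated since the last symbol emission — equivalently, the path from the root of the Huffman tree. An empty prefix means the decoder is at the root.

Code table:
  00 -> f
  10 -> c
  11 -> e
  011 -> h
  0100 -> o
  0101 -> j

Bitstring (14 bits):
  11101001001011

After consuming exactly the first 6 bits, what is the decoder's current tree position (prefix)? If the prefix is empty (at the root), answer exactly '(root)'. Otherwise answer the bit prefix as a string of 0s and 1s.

Bit 0: prefix='1' (no match yet)
Bit 1: prefix='11' -> emit 'e', reset
Bit 2: prefix='1' (no match yet)
Bit 3: prefix='10' -> emit 'c', reset
Bit 4: prefix='1' (no match yet)
Bit 5: prefix='10' -> emit 'c', reset

Answer: (root)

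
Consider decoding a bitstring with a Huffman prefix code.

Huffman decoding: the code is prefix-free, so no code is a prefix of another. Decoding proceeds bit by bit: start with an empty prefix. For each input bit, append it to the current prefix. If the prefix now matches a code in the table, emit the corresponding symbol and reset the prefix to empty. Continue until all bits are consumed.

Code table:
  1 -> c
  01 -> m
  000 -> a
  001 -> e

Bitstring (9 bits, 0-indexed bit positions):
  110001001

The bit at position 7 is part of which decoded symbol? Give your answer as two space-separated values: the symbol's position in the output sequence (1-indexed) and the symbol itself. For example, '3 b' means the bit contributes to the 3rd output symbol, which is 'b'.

Answer: 5 e

Derivation:
Bit 0: prefix='1' -> emit 'c', reset
Bit 1: prefix='1' -> emit 'c', reset
Bit 2: prefix='0' (no match yet)
Bit 3: prefix='00' (no match yet)
Bit 4: prefix='000' -> emit 'a', reset
Bit 5: prefix='1' -> emit 'c', reset
Bit 6: prefix='0' (no match yet)
Bit 7: prefix='00' (no match yet)
Bit 8: prefix='001' -> emit 'e', reset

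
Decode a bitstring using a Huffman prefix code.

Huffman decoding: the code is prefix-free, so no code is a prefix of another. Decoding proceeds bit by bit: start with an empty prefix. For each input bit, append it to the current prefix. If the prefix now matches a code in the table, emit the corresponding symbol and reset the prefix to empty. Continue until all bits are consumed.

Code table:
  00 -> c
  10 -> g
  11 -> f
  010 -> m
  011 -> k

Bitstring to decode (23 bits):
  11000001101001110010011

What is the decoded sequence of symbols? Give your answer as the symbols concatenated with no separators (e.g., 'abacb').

Bit 0: prefix='1' (no match yet)
Bit 1: prefix='11' -> emit 'f', reset
Bit 2: prefix='0' (no match yet)
Bit 3: prefix='00' -> emit 'c', reset
Bit 4: prefix='0' (no match yet)
Bit 5: prefix='00' -> emit 'c', reset
Bit 6: prefix='0' (no match yet)
Bit 7: prefix='01' (no match yet)
Bit 8: prefix='011' -> emit 'k', reset
Bit 9: prefix='0' (no match yet)
Bit 10: prefix='01' (no match yet)
Bit 11: prefix='010' -> emit 'm', reset
Bit 12: prefix='0' (no match yet)
Bit 13: prefix='01' (no match yet)
Bit 14: prefix='011' -> emit 'k', reset
Bit 15: prefix='1' (no match yet)
Bit 16: prefix='10' -> emit 'g', reset
Bit 17: prefix='0' (no match yet)
Bit 18: prefix='01' (no match yet)
Bit 19: prefix='010' -> emit 'm', reset
Bit 20: prefix='0' (no match yet)
Bit 21: prefix='01' (no match yet)
Bit 22: prefix='011' -> emit 'k', reset

Answer: fcckmkgmk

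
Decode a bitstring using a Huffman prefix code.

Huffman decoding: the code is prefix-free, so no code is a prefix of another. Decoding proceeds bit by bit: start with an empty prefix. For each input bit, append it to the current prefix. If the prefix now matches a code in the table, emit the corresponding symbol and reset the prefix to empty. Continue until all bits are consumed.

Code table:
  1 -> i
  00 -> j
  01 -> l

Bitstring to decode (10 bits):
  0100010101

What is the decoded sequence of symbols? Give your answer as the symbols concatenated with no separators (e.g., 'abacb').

Bit 0: prefix='0' (no match yet)
Bit 1: prefix='01' -> emit 'l', reset
Bit 2: prefix='0' (no match yet)
Bit 3: prefix='00' -> emit 'j', reset
Bit 4: prefix='0' (no match yet)
Bit 5: prefix='01' -> emit 'l', reset
Bit 6: prefix='0' (no match yet)
Bit 7: prefix='01' -> emit 'l', reset
Bit 8: prefix='0' (no match yet)
Bit 9: prefix='01' -> emit 'l', reset

Answer: ljlll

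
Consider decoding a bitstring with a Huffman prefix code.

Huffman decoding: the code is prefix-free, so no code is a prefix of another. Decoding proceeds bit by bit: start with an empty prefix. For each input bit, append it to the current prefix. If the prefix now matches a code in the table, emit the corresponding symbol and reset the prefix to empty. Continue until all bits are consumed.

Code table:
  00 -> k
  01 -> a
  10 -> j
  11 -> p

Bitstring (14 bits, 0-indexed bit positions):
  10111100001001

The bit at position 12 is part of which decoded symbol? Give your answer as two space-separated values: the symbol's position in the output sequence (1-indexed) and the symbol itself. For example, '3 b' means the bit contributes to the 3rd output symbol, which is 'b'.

Bit 0: prefix='1' (no match yet)
Bit 1: prefix='10' -> emit 'j', reset
Bit 2: prefix='1' (no match yet)
Bit 3: prefix='11' -> emit 'p', reset
Bit 4: prefix='1' (no match yet)
Bit 5: prefix='11' -> emit 'p', reset
Bit 6: prefix='0' (no match yet)
Bit 7: prefix='00' -> emit 'k', reset
Bit 8: prefix='0' (no match yet)
Bit 9: prefix='00' -> emit 'k', reset
Bit 10: prefix='1' (no match yet)
Bit 11: prefix='10' -> emit 'j', reset
Bit 12: prefix='0' (no match yet)
Bit 13: prefix='01' -> emit 'a', reset

Answer: 7 a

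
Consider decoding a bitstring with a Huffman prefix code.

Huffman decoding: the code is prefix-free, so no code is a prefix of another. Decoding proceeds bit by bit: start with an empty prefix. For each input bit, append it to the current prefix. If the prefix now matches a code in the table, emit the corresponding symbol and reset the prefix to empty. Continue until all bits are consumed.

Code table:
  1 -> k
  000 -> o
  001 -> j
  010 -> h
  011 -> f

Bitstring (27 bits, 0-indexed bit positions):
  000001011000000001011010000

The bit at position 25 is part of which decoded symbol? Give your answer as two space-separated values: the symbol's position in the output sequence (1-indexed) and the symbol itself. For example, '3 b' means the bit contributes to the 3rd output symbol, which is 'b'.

Bit 0: prefix='0' (no match yet)
Bit 1: prefix='00' (no match yet)
Bit 2: prefix='000' -> emit 'o', reset
Bit 3: prefix='0' (no match yet)
Bit 4: prefix='00' (no match yet)
Bit 5: prefix='001' -> emit 'j', reset
Bit 6: prefix='0' (no match yet)
Bit 7: prefix='01' (no match yet)
Bit 8: prefix='011' -> emit 'f', reset
Bit 9: prefix='0' (no match yet)
Bit 10: prefix='00' (no match yet)
Bit 11: prefix='000' -> emit 'o', reset
Bit 12: prefix='0' (no match yet)
Bit 13: prefix='00' (no match yet)
Bit 14: prefix='000' -> emit 'o', reset
Bit 15: prefix='0' (no match yet)
Bit 16: prefix='00' (no match yet)
Bit 17: prefix='001' -> emit 'j', reset
Bit 18: prefix='0' (no match yet)
Bit 19: prefix='01' (no match yet)
Bit 20: prefix='011' -> emit 'f', reset
Bit 21: prefix='0' (no match yet)
Bit 22: prefix='01' (no match yet)
Bit 23: prefix='010' -> emit 'h', reset
Bit 24: prefix='0' (no match yet)
Bit 25: prefix='00' (no match yet)
Bit 26: prefix='000' -> emit 'o', reset

Answer: 9 o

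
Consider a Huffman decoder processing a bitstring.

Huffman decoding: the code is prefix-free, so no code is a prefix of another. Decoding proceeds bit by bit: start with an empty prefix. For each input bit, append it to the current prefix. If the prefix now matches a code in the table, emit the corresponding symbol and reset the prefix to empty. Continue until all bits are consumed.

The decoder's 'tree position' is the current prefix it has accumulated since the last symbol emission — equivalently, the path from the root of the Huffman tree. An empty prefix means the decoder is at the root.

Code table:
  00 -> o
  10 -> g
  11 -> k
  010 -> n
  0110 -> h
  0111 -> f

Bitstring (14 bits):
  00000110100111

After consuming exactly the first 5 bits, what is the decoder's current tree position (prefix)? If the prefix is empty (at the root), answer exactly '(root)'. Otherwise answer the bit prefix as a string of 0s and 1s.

Bit 0: prefix='0' (no match yet)
Bit 1: prefix='00' -> emit 'o', reset
Bit 2: prefix='0' (no match yet)
Bit 3: prefix='00' -> emit 'o', reset
Bit 4: prefix='0' (no match yet)

Answer: 0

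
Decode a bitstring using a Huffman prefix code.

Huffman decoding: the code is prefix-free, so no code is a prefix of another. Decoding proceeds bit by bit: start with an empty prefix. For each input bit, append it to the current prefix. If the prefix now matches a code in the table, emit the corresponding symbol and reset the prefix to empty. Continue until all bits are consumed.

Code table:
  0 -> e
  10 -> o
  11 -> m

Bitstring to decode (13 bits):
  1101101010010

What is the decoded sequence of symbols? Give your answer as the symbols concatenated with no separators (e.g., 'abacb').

Answer: memeooeo

Derivation:
Bit 0: prefix='1' (no match yet)
Bit 1: prefix='11' -> emit 'm', reset
Bit 2: prefix='0' -> emit 'e', reset
Bit 3: prefix='1' (no match yet)
Bit 4: prefix='11' -> emit 'm', reset
Bit 5: prefix='0' -> emit 'e', reset
Bit 6: prefix='1' (no match yet)
Bit 7: prefix='10' -> emit 'o', reset
Bit 8: prefix='1' (no match yet)
Bit 9: prefix='10' -> emit 'o', reset
Bit 10: prefix='0' -> emit 'e', reset
Bit 11: prefix='1' (no match yet)
Bit 12: prefix='10' -> emit 'o', reset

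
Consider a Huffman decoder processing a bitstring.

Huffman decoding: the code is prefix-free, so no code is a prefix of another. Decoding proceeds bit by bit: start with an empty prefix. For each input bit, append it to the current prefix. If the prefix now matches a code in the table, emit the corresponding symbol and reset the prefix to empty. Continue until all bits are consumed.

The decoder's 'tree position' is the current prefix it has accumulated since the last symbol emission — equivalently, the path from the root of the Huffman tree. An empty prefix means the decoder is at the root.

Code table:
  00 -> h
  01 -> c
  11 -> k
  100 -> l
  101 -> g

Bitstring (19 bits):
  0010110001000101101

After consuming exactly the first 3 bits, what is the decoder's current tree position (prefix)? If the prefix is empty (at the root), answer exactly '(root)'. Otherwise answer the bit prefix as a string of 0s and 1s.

Bit 0: prefix='0' (no match yet)
Bit 1: prefix='00' -> emit 'h', reset
Bit 2: prefix='1' (no match yet)

Answer: 1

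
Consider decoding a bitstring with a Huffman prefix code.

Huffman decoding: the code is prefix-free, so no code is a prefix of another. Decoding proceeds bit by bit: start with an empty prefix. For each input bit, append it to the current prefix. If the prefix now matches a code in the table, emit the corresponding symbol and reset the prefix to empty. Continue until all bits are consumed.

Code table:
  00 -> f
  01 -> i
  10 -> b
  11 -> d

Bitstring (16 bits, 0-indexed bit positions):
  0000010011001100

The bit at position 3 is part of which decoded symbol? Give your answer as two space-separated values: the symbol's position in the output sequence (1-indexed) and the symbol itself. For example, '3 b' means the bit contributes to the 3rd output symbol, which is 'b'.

Bit 0: prefix='0' (no match yet)
Bit 1: prefix='00' -> emit 'f', reset
Bit 2: prefix='0' (no match yet)
Bit 3: prefix='00' -> emit 'f', reset
Bit 4: prefix='0' (no match yet)
Bit 5: prefix='01' -> emit 'i', reset
Bit 6: prefix='0' (no match yet)
Bit 7: prefix='00' -> emit 'f', reset

Answer: 2 f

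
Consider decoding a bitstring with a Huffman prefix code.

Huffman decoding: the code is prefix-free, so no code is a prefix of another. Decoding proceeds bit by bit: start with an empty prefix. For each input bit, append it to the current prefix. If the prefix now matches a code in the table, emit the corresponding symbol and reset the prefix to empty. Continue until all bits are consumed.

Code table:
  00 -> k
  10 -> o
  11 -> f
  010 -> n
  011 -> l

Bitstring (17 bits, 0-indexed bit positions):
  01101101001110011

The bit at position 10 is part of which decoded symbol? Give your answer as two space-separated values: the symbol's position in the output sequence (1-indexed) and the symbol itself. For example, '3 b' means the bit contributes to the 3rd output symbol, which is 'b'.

Answer: 4 l

Derivation:
Bit 0: prefix='0' (no match yet)
Bit 1: prefix='01' (no match yet)
Bit 2: prefix='011' -> emit 'l', reset
Bit 3: prefix='0' (no match yet)
Bit 4: prefix='01' (no match yet)
Bit 5: prefix='011' -> emit 'l', reset
Bit 6: prefix='0' (no match yet)
Bit 7: prefix='01' (no match yet)
Bit 8: prefix='010' -> emit 'n', reset
Bit 9: prefix='0' (no match yet)
Bit 10: prefix='01' (no match yet)
Bit 11: prefix='011' -> emit 'l', reset
Bit 12: prefix='1' (no match yet)
Bit 13: prefix='10' -> emit 'o', reset
Bit 14: prefix='0' (no match yet)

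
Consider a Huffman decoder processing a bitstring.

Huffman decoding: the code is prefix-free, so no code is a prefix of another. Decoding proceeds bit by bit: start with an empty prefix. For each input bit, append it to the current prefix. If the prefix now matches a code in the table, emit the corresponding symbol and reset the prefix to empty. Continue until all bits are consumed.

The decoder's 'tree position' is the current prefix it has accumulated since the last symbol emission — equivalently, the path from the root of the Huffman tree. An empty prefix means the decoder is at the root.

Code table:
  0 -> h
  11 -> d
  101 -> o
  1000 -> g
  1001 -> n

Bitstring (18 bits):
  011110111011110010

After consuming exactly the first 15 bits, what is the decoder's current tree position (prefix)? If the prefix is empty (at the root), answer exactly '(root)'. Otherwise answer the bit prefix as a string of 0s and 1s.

Answer: 10

Derivation:
Bit 0: prefix='0' -> emit 'h', reset
Bit 1: prefix='1' (no match yet)
Bit 2: prefix='11' -> emit 'd', reset
Bit 3: prefix='1' (no match yet)
Bit 4: prefix='11' -> emit 'd', reset
Bit 5: prefix='0' -> emit 'h', reset
Bit 6: prefix='1' (no match yet)
Bit 7: prefix='11' -> emit 'd', reset
Bit 8: prefix='1' (no match yet)
Bit 9: prefix='10' (no match yet)
Bit 10: prefix='101' -> emit 'o', reset
Bit 11: prefix='1' (no match yet)
Bit 12: prefix='11' -> emit 'd', reset
Bit 13: prefix='1' (no match yet)
Bit 14: prefix='10' (no match yet)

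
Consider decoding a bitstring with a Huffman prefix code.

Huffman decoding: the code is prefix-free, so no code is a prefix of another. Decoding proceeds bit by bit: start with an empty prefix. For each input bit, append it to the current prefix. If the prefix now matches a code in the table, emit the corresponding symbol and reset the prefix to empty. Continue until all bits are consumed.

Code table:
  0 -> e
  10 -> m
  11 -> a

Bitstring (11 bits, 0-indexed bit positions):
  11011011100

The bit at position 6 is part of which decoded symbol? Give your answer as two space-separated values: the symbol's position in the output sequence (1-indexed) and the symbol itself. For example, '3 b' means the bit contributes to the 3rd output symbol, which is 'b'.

Bit 0: prefix='1' (no match yet)
Bit 1: prefix='11' -> emit 'a', reset
Bit 2: prefix='0' -> emit 'e', reset
Bit 3: prefix='1' (no match yet)
Bit 4: prefix='11' -> emit 'a', reset
Bit 5: prefix='0' -> emit 'e', reset
Bit 6: prefix='1' (no match yet)
Bit 7: prefix='11' -> emit 'a', reset
Bit 8: prefix='1' (no match yet)
Bit 9: prefix='10' -> emit 'm', reset
Bit 10: prefix='0' -> emit 'e', reset

Answer: 5 a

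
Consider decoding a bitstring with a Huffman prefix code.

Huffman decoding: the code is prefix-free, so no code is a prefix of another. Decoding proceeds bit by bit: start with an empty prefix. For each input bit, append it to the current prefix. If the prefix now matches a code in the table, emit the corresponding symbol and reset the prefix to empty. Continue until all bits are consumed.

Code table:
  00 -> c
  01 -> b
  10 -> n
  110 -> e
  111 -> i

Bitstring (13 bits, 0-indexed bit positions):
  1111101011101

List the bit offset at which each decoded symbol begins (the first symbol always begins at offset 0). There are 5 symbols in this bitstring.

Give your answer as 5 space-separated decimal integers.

Bit 0: prefix='1' (no match yet)
Bit 1: prefix='11' (no match yet)
Bit 2: prefix='111' -> emit 'i', reset
Bit 3: prefix='1' (no match yet)
Bit 4: prefix='11' (no match yet)
Bit 5: prefix='110' -> emit 'e', reset
Bit 6: prefix='1' (no match yet)
Bit 7: prefix='10' -> emit 'n', reset
Bit 8: prefix='1' (no match yet)
Bit 9: prefix='11' (no match yet)
Bit 10: prefix='111' -> emit 'i', reset
Bit 11: prefix='0' (no match yet)
Bit 12: prefix='01' -> emit 'b', reset

Answer: 0 3 6 8 11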